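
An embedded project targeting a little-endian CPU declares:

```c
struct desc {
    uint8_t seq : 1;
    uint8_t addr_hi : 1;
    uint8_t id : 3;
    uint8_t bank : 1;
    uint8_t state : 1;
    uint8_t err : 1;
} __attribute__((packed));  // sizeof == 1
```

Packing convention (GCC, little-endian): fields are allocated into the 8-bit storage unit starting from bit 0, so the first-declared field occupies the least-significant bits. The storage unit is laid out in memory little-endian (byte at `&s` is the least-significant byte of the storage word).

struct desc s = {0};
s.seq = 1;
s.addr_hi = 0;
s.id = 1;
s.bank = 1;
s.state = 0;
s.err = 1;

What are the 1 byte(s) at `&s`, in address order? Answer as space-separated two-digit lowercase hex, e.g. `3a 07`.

[0+:1] seq=1 & 0x1 = 0x1; word=0x01
[1+:1] addr_hi=0 & 0x1 = 0x0; word=0x01
[2+:3] id=1 & 0x7 = 0x1; word=0x05
[5+:1] bank=1 & 0x1 = 0x1; word=0x25
[6+:1] state=0 & 0x1 = 0x0; word=0x25
[7+:1] err=1 & 0x1 = 0x1; word=0xa5
word = 0xa5 → little-endian bytes:
  [0]=0xa5

a5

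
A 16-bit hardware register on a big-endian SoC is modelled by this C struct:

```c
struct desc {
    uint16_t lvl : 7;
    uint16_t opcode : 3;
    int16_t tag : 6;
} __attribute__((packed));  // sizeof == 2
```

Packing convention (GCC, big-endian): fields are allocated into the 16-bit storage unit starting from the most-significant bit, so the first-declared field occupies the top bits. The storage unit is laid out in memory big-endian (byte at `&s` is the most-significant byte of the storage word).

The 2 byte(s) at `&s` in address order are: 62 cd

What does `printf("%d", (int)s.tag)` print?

[0]=0x62 [1]=0xcd (big-endian) → word 0x62cd
lvl [9+:7] = (word>>9) & 0x7f = 49
opcode [6+:3] = (word>>6) & 0x7 = 3
tag [0+:6] = (word>>0) & 0x3f = 13  ←
tag signed 6b, MSB=0: value = 13

13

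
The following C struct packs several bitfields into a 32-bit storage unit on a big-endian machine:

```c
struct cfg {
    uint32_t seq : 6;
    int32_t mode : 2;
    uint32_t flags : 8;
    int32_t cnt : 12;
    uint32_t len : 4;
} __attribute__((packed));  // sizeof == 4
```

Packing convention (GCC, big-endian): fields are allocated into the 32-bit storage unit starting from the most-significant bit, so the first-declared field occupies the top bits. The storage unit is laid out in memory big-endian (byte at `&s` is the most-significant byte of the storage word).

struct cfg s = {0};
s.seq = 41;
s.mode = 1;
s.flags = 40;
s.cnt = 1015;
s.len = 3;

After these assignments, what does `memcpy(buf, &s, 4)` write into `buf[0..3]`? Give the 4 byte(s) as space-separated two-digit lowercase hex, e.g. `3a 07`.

a5 28 3f 73

[26+:6] seq=41 & 0x3f = 0x29; word=0xa4000000
[24+:2] mode=1 & 0x3 = 0x1; word=0xa5000000
[16+:8] flags=40 & 0xff = 0x28; word=0xa5280000
[4+:12] cnt=1015 & 0xfff = 0x3f7; word=0xa5283f70
[0+:4] len=3 & 0xf = 0x3; word=0xa5283f73
word = 0xa5283f73 → big-endian bytes:
  [0]=0xa5  [1]=0x28  [2]=0x3f  [3]=0x73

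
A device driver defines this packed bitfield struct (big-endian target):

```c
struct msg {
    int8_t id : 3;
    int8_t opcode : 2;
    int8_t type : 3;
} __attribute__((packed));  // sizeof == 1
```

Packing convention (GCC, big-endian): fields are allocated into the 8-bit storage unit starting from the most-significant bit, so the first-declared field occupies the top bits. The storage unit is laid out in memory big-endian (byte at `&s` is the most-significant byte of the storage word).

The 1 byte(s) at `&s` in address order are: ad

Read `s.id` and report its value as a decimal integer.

[0]=0xad (big-endian) → word 0xad
id:3 @ bit 5 → (0xad>>5)&0x7 = 0x5  ←
opcode:2 @ bit 3 → (0xad>>3)&0x3 = 0x1
type:3 @ bit 0 → (0xad>>0)&0x7 = 0x5
id signed 3b, MSB=1: 5 - 8 = -3

-3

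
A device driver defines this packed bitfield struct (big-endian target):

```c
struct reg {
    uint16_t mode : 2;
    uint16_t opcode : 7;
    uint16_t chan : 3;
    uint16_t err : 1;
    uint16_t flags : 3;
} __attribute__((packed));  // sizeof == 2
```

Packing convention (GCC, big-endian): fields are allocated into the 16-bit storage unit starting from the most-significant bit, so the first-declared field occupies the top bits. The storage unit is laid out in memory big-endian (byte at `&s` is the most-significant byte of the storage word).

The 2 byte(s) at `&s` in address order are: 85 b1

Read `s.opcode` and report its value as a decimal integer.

[0]=0x85 [1]=0xb1 (big-endian) → word 0x85b1
mode:2 @ bit 14 → (0x85b1>>14)&0x3 = 0x2
opcode:7 @ bit 7 → (0x85b1>>7)&0x7f = 0xb  ←
chan:3 @ bit 4 → (0x85b1>>4)&0x7 = 0x3
err:1 @ bit 3 → (0x85b1>>3)&0x1 = 0x0
flags:3 @ bit 0 → (0x85b1>>0)&0x7 = 0x1

11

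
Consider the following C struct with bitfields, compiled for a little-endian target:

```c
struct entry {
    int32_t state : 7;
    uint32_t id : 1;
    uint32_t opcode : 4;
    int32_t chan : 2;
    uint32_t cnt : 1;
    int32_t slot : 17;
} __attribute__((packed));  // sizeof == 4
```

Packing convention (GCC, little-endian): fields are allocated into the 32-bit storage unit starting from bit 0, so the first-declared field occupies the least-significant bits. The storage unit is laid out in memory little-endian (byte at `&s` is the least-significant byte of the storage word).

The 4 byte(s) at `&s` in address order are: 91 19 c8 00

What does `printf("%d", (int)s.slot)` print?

[0]=0x91 [1]=0x19 [2]=0xc8 [3]=0x00 (little-endian) → word 0x00c81991
state:7 @ bit 0 → (0x00c81991>>0)&0x7f = 0x11
id:1 @ bit 7 → (0x00c81991>>7)&0x1 = 0x1
opcode:4 @ bit 8 → (0x00c81991>>8)&0xf = 0x9
chan:2 @ bit 12 → (0x00c81991>>12)&0x3 = 0x1
cnt:1 @ bit 14 → (0x00c81991>>14)&0x1 = 0x0
slot:17 @ bit 15 → (0x00c81991>>15)&0x1ffff = 0x190  ←
slot signed 17b, MSB=0: value = 400

400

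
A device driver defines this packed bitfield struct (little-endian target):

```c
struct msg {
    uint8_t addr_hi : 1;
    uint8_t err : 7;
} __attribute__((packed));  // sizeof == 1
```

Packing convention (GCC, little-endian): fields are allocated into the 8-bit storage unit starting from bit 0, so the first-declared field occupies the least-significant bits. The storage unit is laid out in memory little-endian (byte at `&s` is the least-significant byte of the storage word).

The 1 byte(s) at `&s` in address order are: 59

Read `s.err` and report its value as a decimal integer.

[0]=0x59 (little-endian) → word 0x59
addr_hi:1 @ bit 0 → (0x59>>0)&0x1 = 0x1
err:7 @ bit 1 → (0x59>>1)&0x7f = 0x2c  ←

44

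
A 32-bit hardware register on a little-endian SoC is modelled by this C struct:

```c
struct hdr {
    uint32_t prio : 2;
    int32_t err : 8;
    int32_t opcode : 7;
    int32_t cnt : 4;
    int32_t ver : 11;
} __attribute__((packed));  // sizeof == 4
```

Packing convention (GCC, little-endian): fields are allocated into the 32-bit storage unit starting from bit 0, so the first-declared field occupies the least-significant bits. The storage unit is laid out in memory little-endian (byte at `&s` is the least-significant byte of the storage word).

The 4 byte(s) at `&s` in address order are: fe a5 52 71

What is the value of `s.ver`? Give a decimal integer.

[0]=0xfe [1]=0xa5 [2]=0x52 [3]=0x71 (little-endian) → word 0x7152a5fe
prio [0+:2] = (word>>0) & 0x3 = 2
err [2+:8] = (word>>2) & 0xff = 127
opcode [10+:7] = (word>>10) & 0x7f = 41
cnt [17+:4] = (word>>17) & 0xf = 9
ver [21+:11] = (word>>21) & 0x7ff = 906  ←
ver signed 11b, MSB=0: value = 906

906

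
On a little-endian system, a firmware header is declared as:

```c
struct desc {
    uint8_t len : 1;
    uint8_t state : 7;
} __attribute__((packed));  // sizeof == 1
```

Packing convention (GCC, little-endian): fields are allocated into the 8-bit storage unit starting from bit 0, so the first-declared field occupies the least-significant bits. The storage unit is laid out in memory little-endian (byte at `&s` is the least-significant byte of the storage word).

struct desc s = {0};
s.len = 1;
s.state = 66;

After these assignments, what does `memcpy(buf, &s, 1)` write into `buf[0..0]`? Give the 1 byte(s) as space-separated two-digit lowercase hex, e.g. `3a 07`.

[0+:1] len=1 & 0x1 = 0x1; word=0x01
[1+:7] state=66 & 0x7f = 0x42; word=0x85
word = 0x85 → little-endian bytes:
  [0]=0x85

85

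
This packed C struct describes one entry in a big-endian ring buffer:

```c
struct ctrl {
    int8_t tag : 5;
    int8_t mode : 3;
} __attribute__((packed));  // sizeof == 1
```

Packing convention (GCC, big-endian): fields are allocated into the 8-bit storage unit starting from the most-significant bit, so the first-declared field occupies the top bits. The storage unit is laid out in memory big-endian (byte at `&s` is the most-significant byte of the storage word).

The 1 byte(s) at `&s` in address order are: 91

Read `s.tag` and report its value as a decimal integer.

[0]=0x91 (big-endian) → word 0x91
tag:5 @ bit 3 → (0x91>>3)&0x1f = 0x12  ←
mode:3 @ bit 0 → (0x91>>0)&0x7 = 0x1
tag signed 5b, MSB=1: 18 - 32 = -14

-14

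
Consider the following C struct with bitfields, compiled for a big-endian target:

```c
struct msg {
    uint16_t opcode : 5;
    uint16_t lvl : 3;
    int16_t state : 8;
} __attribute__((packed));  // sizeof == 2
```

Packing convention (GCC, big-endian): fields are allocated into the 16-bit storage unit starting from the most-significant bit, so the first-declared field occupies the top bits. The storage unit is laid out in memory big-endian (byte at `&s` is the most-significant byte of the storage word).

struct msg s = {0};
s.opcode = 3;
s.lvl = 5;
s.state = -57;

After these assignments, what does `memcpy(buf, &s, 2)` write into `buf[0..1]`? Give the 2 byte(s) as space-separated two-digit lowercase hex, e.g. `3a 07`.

opcode (5b) val=3 bits=0x3 at bit 11: 0x1800
lvl (3b) val=5 bits=0x5 at bit 8: 0x1d00
state (8b) val=-57 bits=0xc7 at bit 0: 0x1dc7
word = 0x1dc7 → big-endian bytes:
  [0]=0x1d  [1]=0xc7

1d c7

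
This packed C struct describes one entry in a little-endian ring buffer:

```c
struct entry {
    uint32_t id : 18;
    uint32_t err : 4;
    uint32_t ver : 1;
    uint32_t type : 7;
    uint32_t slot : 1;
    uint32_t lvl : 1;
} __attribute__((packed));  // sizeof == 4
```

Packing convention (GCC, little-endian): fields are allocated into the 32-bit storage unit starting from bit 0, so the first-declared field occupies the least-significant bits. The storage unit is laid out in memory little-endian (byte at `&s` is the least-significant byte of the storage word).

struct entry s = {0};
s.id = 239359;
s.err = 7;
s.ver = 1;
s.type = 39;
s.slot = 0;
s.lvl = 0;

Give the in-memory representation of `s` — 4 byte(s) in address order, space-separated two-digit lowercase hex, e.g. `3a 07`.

[0+:18] id=239359 & 0x3ffff = 0x3a6ff; word=0x0003a6ff
[18+:4] err=7 & 0xf = 0x7; word=0x001fa6ff
[22+:1] ver=1 & 0x1 = 0x1; word=0x005fa6ff
[23+:7] type=39 & 0x7f = 0x27; word=0x13dfa6ff
[30+:1] slot=0 & 0x1 = 0x0; word=0x13dfa6ff
[31+:1] lvl=0 & 0x1 = 0x0; word=0x13dfa6ff
word = 0x13dfa6ff → little-endian bytes:
  [0]=0xff  [1]=0xa6  [2]=0xdf  [3]=0x13

ff a6 df 13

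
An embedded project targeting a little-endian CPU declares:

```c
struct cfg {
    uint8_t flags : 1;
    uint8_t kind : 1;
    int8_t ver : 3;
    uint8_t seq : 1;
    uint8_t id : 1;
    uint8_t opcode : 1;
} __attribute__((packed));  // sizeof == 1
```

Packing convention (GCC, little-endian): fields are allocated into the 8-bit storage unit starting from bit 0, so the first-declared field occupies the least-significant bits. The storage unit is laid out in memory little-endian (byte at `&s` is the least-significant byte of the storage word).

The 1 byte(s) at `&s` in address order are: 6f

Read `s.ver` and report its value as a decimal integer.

3

[0]=0x6f (little-endian) → word 0x6f
flags:1 @ bit 0 → (0x6f>>0)&0x1 = 0x1
kind:1 @ bit 1 → (0x6f>>1)&0x1 = 0x1
ver:3 @ bit 2 → (0x6f>>2)&0x7 = 0x3  ←
seq:1 @ bit 5 → (0x6f>>5)&0x1 = 0x1
id:1 @ bit 6 → (0x6f>>6)&0x1 = 0x1
opcode:1 @ bit 7 → (0x6f>>7)&0x1 = 0x0
ver signed 3b, MSB=0: value = 3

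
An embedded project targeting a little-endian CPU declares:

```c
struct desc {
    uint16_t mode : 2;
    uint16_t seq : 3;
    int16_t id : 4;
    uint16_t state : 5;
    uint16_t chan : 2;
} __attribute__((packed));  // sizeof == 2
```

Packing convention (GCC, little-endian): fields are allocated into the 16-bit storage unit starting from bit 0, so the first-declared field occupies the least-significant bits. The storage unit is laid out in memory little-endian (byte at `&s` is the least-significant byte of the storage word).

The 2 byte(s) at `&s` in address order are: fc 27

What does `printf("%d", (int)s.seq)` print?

[0]=0xfc [1]=0x27 (little-endian) → word 0x27fc
mode [0+:2] = (word>>0) & 0x3 = 0
seq [2+:3] = (word>>2) & 0x7 = 7  ←
id [5+:4] = (word>>5) & 0xf = 15
state [9+:5] = (word>>9) & 0x1f = 19
chan [14+:2] = (word>>14) & 0x3 = 0

7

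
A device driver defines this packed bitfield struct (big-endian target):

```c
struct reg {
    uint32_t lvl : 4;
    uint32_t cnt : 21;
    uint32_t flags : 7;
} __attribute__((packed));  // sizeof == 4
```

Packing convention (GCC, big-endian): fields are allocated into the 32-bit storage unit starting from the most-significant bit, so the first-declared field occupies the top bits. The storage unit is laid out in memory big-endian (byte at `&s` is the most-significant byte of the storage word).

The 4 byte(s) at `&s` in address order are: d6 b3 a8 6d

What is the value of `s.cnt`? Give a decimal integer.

[0]=0xd6 [1]=0xb3 [2]=0xa8 [3]=0x6d (big-endian) → word 0xd6b3a86d
lvl:4 @ bit 28 → (0xd6b3a86d>>28)&0xf = 0xd
cnt:21 @ bit 7 → (0xd6b3a86d>>7)&0x1fffff = 0xd6750  ←
flags:7 @ bit 0 → (0xd6b3a86d>>0)&0x7f = 0x6d

878416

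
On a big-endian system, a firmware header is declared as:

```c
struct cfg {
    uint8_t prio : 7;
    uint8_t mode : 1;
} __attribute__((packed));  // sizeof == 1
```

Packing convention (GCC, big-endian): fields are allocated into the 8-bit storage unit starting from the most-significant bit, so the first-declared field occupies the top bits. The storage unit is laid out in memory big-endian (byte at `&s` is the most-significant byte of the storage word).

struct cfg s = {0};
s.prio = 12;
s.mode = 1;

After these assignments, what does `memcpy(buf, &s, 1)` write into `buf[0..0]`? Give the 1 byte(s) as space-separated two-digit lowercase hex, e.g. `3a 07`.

[1+:7] prio=12 & 0x7f = 0xc; word=0x18
[0+:1] mode=1 & 0x1 = 0x1; word=0x19
word = 0x19 → big-endian bytes:
  [0]=0x19

19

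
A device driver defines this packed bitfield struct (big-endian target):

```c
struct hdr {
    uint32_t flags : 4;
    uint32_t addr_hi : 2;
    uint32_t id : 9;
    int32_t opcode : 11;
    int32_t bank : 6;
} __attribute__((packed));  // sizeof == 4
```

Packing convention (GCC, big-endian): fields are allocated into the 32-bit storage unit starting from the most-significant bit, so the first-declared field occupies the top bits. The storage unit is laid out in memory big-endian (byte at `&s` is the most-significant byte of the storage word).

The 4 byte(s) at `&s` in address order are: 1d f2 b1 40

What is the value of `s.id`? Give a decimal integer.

249

[0]=0x1d [1]=0xf2 [2]=0xb1 [3]=0x40 (big-endian) → word 0x1df2b140
flags [28+:4] = (word>>28) & 0xf = 1
addr_hi [26+:2] = (word>>26) & 0x3 = 3
id [17+:9] = (word>>17) & 0x1ff = 249  ←
opcode [6+:11] = (word>>6) & 0x7ff = 709
bank [0+:6] = (word>>0) & 0x3f = 0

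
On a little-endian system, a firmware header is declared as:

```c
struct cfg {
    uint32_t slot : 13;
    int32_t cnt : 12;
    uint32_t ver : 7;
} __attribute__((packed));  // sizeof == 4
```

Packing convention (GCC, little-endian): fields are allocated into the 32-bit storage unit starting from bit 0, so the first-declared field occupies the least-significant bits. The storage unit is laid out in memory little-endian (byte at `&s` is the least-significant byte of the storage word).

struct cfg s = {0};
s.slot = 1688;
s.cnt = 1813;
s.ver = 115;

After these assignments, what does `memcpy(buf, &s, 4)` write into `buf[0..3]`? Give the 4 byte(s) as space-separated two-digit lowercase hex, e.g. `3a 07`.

98 a6 e2 e6

slot:13 = 1688 → 0x698 << 0 → word 0x00000698
cnt:12 = 1813 → 0x715 << 13 → word 0x00e2a698
ver:7 = 115 → 0x73 << 25 → word 0xe6e2a698
word = 0xe6e2a698 → little-endian bytes:
  [0]=0x98  [1]=0xa6  [2]=0xe2  [3]=0xe6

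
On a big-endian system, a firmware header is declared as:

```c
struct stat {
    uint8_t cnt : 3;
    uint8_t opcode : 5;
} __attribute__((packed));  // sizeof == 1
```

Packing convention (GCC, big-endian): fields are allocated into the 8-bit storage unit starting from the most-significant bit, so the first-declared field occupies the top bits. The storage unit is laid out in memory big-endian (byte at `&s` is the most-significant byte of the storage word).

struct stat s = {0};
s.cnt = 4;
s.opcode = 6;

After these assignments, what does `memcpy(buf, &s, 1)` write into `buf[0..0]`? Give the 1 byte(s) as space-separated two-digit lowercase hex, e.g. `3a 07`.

86

cnt:3 = 4 → 0x4 << 5 → word 0x80
opcode:5 = 6 → 0x6 << 0 → word 0x86
word = 0x86 → big-endian bytes:
  [0]=0x86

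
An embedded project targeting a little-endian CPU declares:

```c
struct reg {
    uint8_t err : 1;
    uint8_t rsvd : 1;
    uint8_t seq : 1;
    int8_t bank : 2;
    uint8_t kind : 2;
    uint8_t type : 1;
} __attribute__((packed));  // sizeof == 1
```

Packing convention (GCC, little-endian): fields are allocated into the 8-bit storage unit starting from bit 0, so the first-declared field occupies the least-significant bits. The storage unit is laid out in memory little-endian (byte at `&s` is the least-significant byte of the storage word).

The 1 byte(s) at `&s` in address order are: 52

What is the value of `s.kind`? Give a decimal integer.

[0]=0x52 (little-endian) → word 0x52
err:1 @ bit 0 → (0x52>>0)&0x1 = 0x0
rsvd:1 @ bit 1 → (0x52>>1)&0x1 = 0x1
seq:1 @ bit 2 → (0x52>>2)&0x1 = 0x0
bank:2 @ bit 3 → (0x52>>3)&0x3 = 0x2
kind:2 @ bit 5 → (0x52>>5)&0x3 = 0x2  ←
type:1 @ bit 7 → (0x52>>7)&0x1 = 0x0

2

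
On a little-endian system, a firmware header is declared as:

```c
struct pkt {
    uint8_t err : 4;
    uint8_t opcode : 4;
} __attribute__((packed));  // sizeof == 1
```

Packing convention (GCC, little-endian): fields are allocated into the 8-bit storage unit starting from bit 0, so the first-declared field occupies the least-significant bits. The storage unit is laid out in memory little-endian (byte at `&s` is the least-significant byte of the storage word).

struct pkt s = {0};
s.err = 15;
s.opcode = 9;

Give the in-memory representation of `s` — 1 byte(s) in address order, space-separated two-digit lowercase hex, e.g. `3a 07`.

9f

err:4 = 15 → 0xf << 0 → word 0x0f
opcode:4 = 9 → 0x9 << 4 → word 0x9f
word = 0x9f → little-endian bytes:
  [0]=0x9f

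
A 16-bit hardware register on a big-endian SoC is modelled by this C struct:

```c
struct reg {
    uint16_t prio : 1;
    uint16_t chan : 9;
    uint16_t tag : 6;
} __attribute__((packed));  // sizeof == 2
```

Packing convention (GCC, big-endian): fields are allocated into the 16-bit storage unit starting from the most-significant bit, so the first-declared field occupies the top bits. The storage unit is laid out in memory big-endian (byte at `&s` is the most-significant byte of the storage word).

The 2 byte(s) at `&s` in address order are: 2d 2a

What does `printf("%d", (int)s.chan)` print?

180

[0]=0x2d [1]=0x2a (big-endian) → word 0x2d2a
prio [15+:1] = (word>>15) & 0x1 = 0
chan [6+:9] = (word>>6) & 0x1ff = 180  ←
tag [0+:6] = (word>>0) & 0x3f = 42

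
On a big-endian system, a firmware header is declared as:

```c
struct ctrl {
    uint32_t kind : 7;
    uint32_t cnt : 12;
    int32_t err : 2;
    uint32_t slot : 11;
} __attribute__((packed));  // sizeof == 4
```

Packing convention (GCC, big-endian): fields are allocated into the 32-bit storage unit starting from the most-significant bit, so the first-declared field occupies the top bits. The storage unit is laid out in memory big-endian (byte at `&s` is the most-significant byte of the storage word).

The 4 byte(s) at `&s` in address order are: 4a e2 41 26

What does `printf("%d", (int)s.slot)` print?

294

[0]=0x4a [1]=0xe2 [2]=0x41 [3]=0x26 (big-endian) → word 0x4ae24126
kind [25+:7] = (word>>25) & 0x7f = 37
cnt [13+:12] = (word>>13) & 0xfff = 1810
err [11+:2] = (word>>11) & 0x3 = 0
slot [0+:11] = (word>>0) & 0x7ff = 294  ←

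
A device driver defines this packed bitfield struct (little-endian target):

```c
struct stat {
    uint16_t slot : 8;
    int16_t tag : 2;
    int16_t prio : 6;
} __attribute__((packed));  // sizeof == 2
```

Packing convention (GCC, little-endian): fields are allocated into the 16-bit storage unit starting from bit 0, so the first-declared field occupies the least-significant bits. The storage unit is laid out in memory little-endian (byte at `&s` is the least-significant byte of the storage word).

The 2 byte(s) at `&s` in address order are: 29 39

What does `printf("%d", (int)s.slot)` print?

41

[0]=0x29 [1]=0x39 (little-endian) → word 0x3929
slot [0+:8] = (word>>0) & 0xff = 41  ←
tag [8+:2] = (word>>8) & 0x3 = 1
prio [10+:6] = (word>>10) & 0x3f = 14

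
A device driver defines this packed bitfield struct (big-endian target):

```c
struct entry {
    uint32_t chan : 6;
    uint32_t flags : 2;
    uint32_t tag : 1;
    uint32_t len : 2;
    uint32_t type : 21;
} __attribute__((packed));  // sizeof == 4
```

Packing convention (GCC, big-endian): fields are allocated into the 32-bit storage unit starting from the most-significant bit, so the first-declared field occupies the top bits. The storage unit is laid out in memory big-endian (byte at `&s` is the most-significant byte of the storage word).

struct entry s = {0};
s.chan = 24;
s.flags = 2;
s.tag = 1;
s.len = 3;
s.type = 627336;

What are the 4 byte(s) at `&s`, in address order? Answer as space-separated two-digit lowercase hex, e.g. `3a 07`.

chan (6b) val=24 bits=0x18 at bit 26: 0x60000000
flags (2b) val=2 bits=0x2 at bit 24: 0x62000000
tag (1b) val=1 bits=0x1 at bit 23: 0x62800000
len (2b) val=3 bits=0x3 at bit 21: 0x62e00000
type (21b) val=627336 bits=0x99288 at bit 0: 0x62e99288
word = 0x62e99288 → big-endian bytes:
  [0]=0x62  [1]=0xe9  [2]=0x92  [3]=0x88

62 e9 92 88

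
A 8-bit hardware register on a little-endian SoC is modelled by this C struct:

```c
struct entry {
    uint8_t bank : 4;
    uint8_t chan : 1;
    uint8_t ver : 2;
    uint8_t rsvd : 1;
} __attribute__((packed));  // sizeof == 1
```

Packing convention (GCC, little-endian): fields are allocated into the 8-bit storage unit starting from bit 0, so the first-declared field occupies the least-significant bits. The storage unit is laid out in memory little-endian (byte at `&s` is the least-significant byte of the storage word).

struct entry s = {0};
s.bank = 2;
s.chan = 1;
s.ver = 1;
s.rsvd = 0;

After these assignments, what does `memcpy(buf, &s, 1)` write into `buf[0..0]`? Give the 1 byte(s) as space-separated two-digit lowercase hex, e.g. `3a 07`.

32

bank:4 = 2 → 0x2 << 0 → word 0x02
chan:1 = 1 → 0x1 << 4 → word 0x12
ver:2 = 1 → 0x1 << 5 → word 0x32
rsvd:1 = 0 → 0x0 << 7 → word 0x32
word = 0x32 → little-endian bytes:
  [0]=0x32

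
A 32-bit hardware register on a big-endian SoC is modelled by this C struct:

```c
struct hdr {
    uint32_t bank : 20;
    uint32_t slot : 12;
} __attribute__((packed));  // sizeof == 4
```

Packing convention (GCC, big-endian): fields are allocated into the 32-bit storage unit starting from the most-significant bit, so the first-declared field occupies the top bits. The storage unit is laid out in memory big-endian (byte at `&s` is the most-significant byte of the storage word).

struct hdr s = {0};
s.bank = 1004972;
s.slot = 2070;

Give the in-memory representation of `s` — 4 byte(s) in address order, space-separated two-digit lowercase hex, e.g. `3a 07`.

bank:20 = 1004972 → 0xf55ac << 12 → word 0xf55ac000
slot:12 = 2070 → 0x816 << 0 → word 0xf55ac816
word = 0xf55ac816 → big-endian bytes:
  [0]=0xf5  [1]=0x5a  [2]=0xc8  [3]=0x16

f5 5a c8 16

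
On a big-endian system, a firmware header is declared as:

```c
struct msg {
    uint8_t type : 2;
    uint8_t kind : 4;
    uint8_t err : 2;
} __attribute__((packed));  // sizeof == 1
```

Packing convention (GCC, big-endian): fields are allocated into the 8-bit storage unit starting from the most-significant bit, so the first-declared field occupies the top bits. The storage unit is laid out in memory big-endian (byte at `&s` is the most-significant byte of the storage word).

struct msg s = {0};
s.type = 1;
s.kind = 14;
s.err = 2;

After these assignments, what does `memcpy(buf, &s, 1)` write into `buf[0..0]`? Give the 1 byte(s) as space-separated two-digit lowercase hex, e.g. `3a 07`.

7a

type:2 = 1 → 0x1 << 6 → word 0x40
kind:4 = 14 → 0xe << 2 → word 0x78
err:2 = 2 → 0x2 << 0 → word 0x7a
word = 0x7a → big-endian bytes:
  [0]=0x7a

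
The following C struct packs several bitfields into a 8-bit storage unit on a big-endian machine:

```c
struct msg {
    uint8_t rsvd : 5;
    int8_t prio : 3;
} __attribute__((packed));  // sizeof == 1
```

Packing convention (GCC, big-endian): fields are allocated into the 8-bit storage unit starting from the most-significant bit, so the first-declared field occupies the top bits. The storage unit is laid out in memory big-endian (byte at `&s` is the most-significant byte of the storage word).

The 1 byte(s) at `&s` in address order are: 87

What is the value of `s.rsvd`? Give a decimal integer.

[0]=0x87 (big-endian) → word 0x87
rsvd:5 @ bit 3 → (0x87>>3)&0x1f = 0x10  ←
prio:3 @ bit 0 → (0x87>>0)&0x7 = 0x7

16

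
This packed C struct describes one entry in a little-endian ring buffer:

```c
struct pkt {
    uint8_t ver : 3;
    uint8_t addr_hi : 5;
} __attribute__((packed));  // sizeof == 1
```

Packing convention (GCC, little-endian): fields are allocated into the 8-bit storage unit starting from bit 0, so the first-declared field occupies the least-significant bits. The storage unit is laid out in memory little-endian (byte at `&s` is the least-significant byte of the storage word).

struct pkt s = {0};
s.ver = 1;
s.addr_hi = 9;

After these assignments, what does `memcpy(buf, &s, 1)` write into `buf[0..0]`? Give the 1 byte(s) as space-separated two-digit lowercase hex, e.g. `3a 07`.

[0+:3] ver=1 & 0x7 = 0x1; word=0x01
[3+:5] addr_hi=9 & 0x1f = 0x9; word=0x49
word = 0x49 → little-endian bytes:
  [0]=0x49

49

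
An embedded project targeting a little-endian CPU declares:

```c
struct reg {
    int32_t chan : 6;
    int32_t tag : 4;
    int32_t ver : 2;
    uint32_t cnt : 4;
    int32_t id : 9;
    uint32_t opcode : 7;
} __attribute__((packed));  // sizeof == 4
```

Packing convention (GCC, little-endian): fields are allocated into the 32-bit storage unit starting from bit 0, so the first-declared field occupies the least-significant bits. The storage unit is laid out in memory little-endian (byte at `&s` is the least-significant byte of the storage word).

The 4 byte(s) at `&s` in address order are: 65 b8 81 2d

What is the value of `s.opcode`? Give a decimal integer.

22

[0]=0x65 [1]=0xb8 [2]=0x81 [3]=0x2d (little-endian) → word 0x2d81b865
chan [0+:6] = (word>>0) & 0x3f = 37
tag [6+:4] = (word>>6) & 0xf = 1
ver [10+:2] = (word>>10) & 0x3 = 2
cnt [12+:4] = (word>>12) & 0xf = 11
id [16+:9] = (word>>16) & 0x1ff = 385
opcode [25+:7] = (word>>25) & 0x7f = 22  ←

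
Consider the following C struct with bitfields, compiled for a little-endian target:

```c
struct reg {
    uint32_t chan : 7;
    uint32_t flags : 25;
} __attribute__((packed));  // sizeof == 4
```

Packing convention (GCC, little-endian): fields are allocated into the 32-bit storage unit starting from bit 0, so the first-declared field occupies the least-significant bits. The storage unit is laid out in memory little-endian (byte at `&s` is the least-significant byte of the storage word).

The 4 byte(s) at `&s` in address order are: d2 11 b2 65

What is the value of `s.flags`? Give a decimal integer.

[0]=0xd2 [1]=0x11 [2]=0xb2 [3]=0x65 (little-endian) → word 0x65b211d2
chan:7 @ bit 0 → (0x65b211d2>>0)&0x7f = 0x52
flags:25 @ bit 7 → (0x65b211d2>>7)&0x1ffffff = 0xcb6423  ←

13329443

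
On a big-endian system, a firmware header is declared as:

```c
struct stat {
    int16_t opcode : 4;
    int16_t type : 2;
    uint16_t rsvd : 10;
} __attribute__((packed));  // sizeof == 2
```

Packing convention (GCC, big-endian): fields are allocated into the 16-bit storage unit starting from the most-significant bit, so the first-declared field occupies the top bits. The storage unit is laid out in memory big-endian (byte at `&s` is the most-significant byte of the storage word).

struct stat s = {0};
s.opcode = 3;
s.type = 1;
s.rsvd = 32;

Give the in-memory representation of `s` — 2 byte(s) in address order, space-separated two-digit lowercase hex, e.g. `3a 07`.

opcode (4b) val=3 bits=0x3 at bit 12: 0x3000
type (2b) val=1 bits=0x1 at bit 10: 0x3400
rsvd (10b) val=32 bits=0x20 at bit 0: 0x3420
word = 0x3420 → big-endian bytes:
  [0]=0x34  [1]=0x20

34 20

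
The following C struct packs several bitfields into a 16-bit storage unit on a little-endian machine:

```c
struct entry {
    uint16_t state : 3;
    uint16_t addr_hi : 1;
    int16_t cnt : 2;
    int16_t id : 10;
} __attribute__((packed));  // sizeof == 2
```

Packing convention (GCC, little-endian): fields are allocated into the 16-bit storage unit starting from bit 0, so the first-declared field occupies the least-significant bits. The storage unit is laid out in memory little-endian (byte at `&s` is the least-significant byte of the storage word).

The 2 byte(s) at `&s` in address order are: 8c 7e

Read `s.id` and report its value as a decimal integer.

[0]=0x8c [1]=0x7e (little-endian) → word 0x7e8c
state [0+:3] = (word>>0) & 0x7 = 4
addr_hi [3+:1] = (word>>3) & 0x1 = 1
cnt [4+:2] = (word>>4) & 0x3 = 0
id [6+:10] = (word>>6) & 0x3ff = 506  ←
id signed 10b, MSB=0: value = 506

506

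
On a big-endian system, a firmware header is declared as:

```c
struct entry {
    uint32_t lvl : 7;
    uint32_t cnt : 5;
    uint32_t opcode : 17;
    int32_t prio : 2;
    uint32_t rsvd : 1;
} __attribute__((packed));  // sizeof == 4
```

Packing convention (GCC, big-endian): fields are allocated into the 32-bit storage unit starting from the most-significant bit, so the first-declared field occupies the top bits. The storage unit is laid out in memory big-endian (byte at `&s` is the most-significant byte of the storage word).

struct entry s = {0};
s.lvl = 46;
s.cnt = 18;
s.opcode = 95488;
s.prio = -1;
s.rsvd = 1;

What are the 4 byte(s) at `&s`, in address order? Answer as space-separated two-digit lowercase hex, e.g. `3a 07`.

lvl:7 = 46 → 0x2e << 25 → word 0x5c000000
cnt:5 = 18 → 0x12 << 20 → word 0x5d200000
opcode:17 = 95488 → 0x17500 << 3 → word 0x5d2ba800
prio:2 = -1 → 0x3 << 1 → word 0x5d2ba806
rsvd:1 = 1 → 0x1 << 0 → word 0x5d2ba807
word = 0x5d2ba807 → big-endian bytes:
  [0]=0x5d  [1]=0x2b  [2]=0xa8  [3]=0x07

5d 2b a8 07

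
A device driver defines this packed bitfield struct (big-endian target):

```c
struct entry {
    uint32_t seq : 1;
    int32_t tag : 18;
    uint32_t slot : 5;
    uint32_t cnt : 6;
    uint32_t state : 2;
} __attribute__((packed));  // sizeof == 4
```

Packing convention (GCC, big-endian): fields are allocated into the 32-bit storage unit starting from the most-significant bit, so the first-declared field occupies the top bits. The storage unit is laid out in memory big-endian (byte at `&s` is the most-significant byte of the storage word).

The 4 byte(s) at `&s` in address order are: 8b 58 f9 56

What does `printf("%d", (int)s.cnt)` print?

21

[0]=0x8b [1]=0x58 [2]=0xf9 [3]=0x56 (big-endian) → word 0x8b58f956
seq:1 @ bit 31 → (0x8b58f956>>31)&0x1 = 0x1
tag:18 @ bit 13 → (0x8b58f956>>13)&0x3ffff = 0x5ac7
slot:5 @ bit 8 → (0x8b58f956>>8)&0x1f = 0x19
cnt:6 @ bit 2 → (0x8b58f956>>2)&0x3f = 0x15  ←
state:2 @ bit 0 → (0x8b58f956>>0)&0x3 = 0x2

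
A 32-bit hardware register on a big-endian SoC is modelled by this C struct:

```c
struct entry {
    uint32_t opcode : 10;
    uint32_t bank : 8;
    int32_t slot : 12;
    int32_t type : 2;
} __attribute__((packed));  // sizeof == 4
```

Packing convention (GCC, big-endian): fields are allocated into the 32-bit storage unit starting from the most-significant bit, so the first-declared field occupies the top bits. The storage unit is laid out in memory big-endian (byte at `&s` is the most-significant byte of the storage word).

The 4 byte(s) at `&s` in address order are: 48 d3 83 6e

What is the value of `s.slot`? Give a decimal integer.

[0]=0x48 [1]=0xd3 [2]=0x83 [3]=0x6e (big-endian) → word 0x48d3836e
opcode [22+:10] = (word>>22) & 0x3ff = 291
bank [14+:8] = (word>>14) & 0xff = 78
slot [2+:12] = (word>>2) & 0xfff = 219  ←
type [0+:2] = (word>>0) & 0x3 = 2
slot signed 12b, MSB=0: value = 219

219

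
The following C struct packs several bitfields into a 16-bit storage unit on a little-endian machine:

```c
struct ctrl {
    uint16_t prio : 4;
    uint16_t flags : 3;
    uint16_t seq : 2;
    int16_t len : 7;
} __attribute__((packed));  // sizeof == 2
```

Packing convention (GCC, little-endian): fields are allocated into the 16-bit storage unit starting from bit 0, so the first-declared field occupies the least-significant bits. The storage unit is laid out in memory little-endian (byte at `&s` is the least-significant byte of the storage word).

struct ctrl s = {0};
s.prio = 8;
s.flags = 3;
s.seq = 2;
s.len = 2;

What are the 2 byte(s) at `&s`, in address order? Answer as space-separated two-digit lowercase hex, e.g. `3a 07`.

prio:4 = 8 → 0x8 << 0 → word 0x0008
flags:3 = 3 → 0x3 << 4 → word 0x0038
seq:2 = 2 → 0x2 << 7 → word 0x0138
len:7 = 2 → 0x2 << 9 → word 0x0538
word = 0x0538 → little-endian bytes:
  [0]=0x38  [1]=0x05

38 05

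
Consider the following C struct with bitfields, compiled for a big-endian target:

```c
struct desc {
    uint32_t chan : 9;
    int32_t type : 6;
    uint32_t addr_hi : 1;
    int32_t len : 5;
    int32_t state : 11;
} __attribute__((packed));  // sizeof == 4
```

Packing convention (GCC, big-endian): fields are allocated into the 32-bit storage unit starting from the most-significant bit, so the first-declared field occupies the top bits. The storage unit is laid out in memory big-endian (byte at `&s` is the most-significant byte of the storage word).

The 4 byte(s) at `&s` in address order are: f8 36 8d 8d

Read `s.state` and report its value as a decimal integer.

-627

[0]=0xf8 [1]=0x36 [2]=0x8d [3]=0x8d (big-endian) → word 0xf8368d8d
chan:9 @ bit 23 → (0xf8368d8d>>23)&0x1ff = 0x1f0
type:6 @ bit 17 → (0xf8368d8d>>17)&0x3f = 0x1b
addr_hi:1 @ bit 16 → (0xf8368d8d>>16)&0x1 = 0x0
len:5 @ bit 11 → (0xf8368d8d>>11)&0x1f = 0x11
state:11 @ bit 0 → (0xf8368d8d>>0)&0x7ff = 0x58d  ←
state signed 11b, MSB=1: 1421 - 2048 = -627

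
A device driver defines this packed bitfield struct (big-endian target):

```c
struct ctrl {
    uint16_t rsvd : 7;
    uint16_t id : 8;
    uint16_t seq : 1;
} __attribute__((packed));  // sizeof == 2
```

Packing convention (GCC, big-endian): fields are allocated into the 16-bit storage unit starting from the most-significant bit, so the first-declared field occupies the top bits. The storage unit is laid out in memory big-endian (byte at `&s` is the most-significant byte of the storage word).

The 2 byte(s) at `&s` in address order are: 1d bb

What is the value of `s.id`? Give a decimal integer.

[0]=0x1d [1]=0xbb (big-endian) → word 0x1dbb
rsvd [9+:7] = (word>>9) & 0x7f = 14
id [1+:8] = (word>>1) & 0xff = 221  ←
seq [0+:1] = (word>>0) & 0x1 = 1

221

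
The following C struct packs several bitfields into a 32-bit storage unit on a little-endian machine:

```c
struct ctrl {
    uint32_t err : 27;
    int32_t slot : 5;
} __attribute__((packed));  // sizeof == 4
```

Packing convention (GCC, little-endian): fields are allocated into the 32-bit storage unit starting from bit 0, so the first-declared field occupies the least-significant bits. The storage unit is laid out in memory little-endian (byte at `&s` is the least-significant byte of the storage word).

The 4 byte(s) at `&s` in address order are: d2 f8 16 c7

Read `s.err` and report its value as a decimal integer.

118946002

[0]=0xd2 [1]=0xf8 [2]=0x16 [3]=0xc7 (little-endian) → word 0xc716f8d2
err:27 @ bit 0 → (0xc716f8d2>>0)&0x7ffffff = 0x716f8d2  ←
slot:5 @ bit 27 → (0xc716f8d2>>27)&0x1f = 0x18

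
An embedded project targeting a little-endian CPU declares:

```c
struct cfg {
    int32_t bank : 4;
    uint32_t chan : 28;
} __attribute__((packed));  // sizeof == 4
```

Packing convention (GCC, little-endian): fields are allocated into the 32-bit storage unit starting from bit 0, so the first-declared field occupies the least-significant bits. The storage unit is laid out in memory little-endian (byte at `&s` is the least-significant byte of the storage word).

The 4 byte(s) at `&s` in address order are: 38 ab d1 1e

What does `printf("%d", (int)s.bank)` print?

[0]=0x38 [1]=0xab [2]=0xd1 [3]=0x1e (little-endian) → word 0x1ed1ab38
bank:4 @ bit 0 → (0x1ed1ab38>>0)&0xf = 0x8  ←
chan:28 @ bit 4 → (0x1ed1ab38>>4)&0xfffffff = 0x1ed1ab3
bank signed 4b, MSB=1: 8 - 16 = -8

-8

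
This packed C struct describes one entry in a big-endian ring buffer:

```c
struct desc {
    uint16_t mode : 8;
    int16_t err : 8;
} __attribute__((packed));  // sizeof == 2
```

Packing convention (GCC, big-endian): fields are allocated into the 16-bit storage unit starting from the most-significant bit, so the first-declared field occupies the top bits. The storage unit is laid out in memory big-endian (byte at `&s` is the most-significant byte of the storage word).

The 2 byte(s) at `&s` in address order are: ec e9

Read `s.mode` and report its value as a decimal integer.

236

[0]=0xec [1]=0xe9 (big-endian) → word 0xece9
mode:8 @ bit 8 → (0xece9>>8)&0xff = 0xec  ←
err:8 @ bit 0 → (0xece9>>0)&0xff = 0xe9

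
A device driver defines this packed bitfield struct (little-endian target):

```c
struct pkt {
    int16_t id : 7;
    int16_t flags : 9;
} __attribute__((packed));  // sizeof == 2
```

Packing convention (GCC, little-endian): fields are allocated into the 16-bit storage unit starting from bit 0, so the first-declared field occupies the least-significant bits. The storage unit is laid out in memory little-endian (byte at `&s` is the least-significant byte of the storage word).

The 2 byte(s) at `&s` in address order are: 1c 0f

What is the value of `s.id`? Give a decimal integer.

28

[0]=0x1c [1]=0x0f (little-endian) → word 0x0f1c
id [0+:7] = (word>>0) & 0x7f = 28  ←
flags [7+:9] = (word>>7) & 0x1ff = 30
id signed 7b, MSB=0: value = 28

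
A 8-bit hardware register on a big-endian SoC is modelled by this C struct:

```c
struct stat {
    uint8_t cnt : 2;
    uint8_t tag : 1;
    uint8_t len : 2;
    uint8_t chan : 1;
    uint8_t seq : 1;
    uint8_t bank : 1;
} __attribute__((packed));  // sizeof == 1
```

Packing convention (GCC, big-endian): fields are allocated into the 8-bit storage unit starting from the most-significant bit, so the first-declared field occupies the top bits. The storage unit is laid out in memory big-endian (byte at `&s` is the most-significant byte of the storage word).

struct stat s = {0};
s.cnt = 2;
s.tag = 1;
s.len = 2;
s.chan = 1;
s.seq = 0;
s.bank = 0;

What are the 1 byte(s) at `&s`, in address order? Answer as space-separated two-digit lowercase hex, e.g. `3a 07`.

b4

cnt:2 = 2 → 0x2 << 6 → word 0x80
tag:1 = 1 → 0x1 << 5 → word 0xa0
len:2 = 2 → 0x2 << 3 → word 0xb0
chan:1 = 1 → 0x1 << 2 → word 0xb4
seq:1 = 0 → 0x0 << 1 → word 0xb4
bank:1 = 0 → 0x0 << 0 → word 0xb4
word = 0xb4 → big-endian bytes:
  [0]=0xb4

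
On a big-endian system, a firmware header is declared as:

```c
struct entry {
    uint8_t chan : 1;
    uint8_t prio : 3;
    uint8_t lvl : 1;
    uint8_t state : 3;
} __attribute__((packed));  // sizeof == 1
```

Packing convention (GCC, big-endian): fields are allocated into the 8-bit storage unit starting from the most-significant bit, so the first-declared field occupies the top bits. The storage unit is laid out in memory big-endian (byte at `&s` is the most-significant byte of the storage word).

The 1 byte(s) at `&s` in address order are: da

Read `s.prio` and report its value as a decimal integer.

5

[0]=0xda (big-endian) → word 0xda
chan [7+:1] = (word>>7) & 0x1 = 1
prio [4+:3] = (word>>4) & 0x7 = 5  ←
lvl [3+:1] = (word>>3) & 0x1 = 1
state [0+:3] = (word>>0) & 0x7 = 2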